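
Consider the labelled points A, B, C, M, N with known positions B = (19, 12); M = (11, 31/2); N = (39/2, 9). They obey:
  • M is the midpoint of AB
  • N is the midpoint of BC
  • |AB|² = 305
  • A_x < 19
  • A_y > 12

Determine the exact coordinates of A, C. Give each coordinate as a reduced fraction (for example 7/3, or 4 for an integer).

1. A_x = 3  [A = 2·M−B = 2·(11, 31/2)−(19, 12)]
2. A_y = 19  [A = 2·M−B = 2·(11, 31/2)−(19, 12)]
   so A = (3, 19)
3. C_x = 20  [C = 2·N−B = 2·(39/2, 9)−(19, 12)]
4. C_y = 6  [C = 2·N−B = 2·(39/2, 9)−(19, 12)]
   so C = (20, 6)

A = (3, 19)
C = (20, 6)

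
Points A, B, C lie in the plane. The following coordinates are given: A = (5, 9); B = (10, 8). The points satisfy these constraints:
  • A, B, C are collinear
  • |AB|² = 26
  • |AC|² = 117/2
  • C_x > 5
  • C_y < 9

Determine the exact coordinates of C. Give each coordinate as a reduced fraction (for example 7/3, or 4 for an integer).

C = (25/2, 15/2)

1. C_x = 25/2  [[A, B, C are collinear ⇒ 1x+5y-50=0] ∩ [|C−(5, 9)|²=117/2]]
2. C_y = 15/2  [[A, B, C are collinear ⇒ 1x+5y-50=0] ∩ [|C−(5, 9)|²=117/2]]
   so C = (25/2, 15/2)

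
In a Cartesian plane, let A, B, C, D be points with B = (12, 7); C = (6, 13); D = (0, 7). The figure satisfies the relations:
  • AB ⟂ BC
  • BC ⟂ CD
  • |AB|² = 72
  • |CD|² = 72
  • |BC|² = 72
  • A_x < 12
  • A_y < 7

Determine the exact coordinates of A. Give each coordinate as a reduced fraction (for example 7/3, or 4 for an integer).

A = (6, 1)

1. A_x = 6  [[AB ⟂ BC ⇒ 6x-6y-30=0] ∩ [|A−(12, 7)|²=72]]
2. A_y = 1  [[AB ⟂ BC ⇒ 6x-6y-30=0] ∩ [|A−(12, 7)|²=72]]
   so A = (6, 1)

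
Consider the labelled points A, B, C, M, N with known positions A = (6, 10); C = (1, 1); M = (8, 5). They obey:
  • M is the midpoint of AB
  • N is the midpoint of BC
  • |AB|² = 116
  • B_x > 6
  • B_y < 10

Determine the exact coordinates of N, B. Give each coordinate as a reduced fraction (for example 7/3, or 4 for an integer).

1. B_x = 10  [B = 2·M−A = 2·(8, 5)−(6, 10)]
2. B_y = 0  [B = 2·M−A = 2·(8, 5)−(6, 10)]
   so B = (10, 0)
3. N_x = 11/2  [2·N = B+C = (10, 0)+(1, 1)]
4. N_y = 1/2  [2·N = B+C = (10, 0)+(1, 1)]
   so N = (11/2, 1/2)

N = (11/2, 1/2)
B = (10, 0)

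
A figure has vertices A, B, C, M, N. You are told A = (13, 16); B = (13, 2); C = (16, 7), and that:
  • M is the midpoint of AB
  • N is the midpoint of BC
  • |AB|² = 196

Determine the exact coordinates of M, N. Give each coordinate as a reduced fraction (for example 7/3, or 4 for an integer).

M = (13, 9)
N = (29/2, 9/2)

1. M_x = 13  [2·M = A+B = (13, 16)+(13, 2)]
2. M_y = 9  [2·M = A+B = (13, 16)+(13, 2)]
   so M = (13, 9)
3. N_x = 29/2  [2·N = B+C = (13, 2)+(16, 7)]
4. N_y = 9/2  [2·N = B+C = (13, 2)+(16, 7)]
   so N = (29/2, 9/2)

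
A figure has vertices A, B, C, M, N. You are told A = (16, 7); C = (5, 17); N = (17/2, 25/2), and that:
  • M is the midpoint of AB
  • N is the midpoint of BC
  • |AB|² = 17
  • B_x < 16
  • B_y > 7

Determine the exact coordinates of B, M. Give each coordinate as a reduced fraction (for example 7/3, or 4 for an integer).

1. B_x = 12  [B = 2·N−C = 2·(17/2, 25/2)−(5, 17)]
2. B_y = 8  [B = 2·N−C = 2·(17/2, 25/2)−(5, 17)]
   so B = (12, 8)
3. M_x = 14  [2·M = A+B = (16, 7)+(12, 8)]
4. M_y = 15/2  [2·M = A+B = (16, 7)+(12, 8)]
   so M = (14, 15/2)

B = (12, 8)
M = (14, 15/2)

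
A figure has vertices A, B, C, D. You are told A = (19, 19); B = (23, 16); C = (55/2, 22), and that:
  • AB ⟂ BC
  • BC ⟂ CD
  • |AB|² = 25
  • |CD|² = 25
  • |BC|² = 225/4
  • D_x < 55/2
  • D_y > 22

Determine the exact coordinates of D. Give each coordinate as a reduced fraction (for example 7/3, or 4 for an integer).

1. D_x = 47/2  [[BC ⟂ CD ⇒ 9/2x+6y-1023/4=0] ∩ [|D−(55/2, 22)|²=25]]
2. D_y = 25  [[BC ⟂ CD ⇒ 9/2x+6y-1023/4=0] ∩ [|D−(55/2, 22)|²=25]]
   so D = (47/2, 25)

D = (47/2, 25)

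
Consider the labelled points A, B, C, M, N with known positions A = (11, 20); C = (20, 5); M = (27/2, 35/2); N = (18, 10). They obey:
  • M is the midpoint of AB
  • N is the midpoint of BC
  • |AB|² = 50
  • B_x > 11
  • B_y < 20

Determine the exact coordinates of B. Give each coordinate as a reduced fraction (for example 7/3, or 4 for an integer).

1. B_x = 16  [B = 2·M−A = 2·(27/2, 35/2)−(11, 20)]
2. B_y = 15  [B = 2·M−A = 2·(27/2, 35/2)−(11, 20)]
   so B = (16, 15)

B = (16, 15)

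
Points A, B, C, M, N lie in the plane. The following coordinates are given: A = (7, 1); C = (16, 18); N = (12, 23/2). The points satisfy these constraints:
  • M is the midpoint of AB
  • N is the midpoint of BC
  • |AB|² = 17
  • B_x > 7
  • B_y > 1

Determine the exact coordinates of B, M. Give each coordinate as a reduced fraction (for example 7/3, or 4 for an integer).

B = (8, 5)
M = (15/2, 3)

1. B_x = 8  [B = 2·N−C = 2·(12, 23/2)−(16, 18)]
2. B_y = 5  [B = 2·N−C = 2·(12, 23/2)−(16, 18)]
   so B = (8, 5)
3. M_x = 15/2  [2·M = A+B = (7, 1)+(8, 5)]
4. M_y = 3  [2·M = A+B = (7, 1)+(8, 5)]
   so M = (15/2, 3)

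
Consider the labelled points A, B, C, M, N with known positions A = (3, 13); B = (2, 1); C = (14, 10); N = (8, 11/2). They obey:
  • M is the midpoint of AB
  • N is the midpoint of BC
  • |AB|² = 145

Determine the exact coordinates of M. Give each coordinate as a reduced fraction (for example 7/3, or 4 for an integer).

M = (5/2, 7)

1. M_x = 5/2  [2·M = A+B = (3, 13)+(2, 1)]
2. M_y = 7  [2·M = A+B = (3, 13)+(2, 1)]
   so M = (5/2, 7)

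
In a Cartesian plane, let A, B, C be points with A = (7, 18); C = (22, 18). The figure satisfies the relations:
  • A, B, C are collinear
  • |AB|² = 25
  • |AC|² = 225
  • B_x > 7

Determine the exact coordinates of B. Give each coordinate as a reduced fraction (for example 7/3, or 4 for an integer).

1. B_x = 12  [[A, B, C are collinear ⇒ -15y+270=0] ∩ [|B−(7, 18)|²=25]]
2. B_y = 18  [[A, B, C are collinear ⇒ -15y+270=0] ∩ [|B−(7, 18)|²=25]]
   so B = (12, 18)

B = (12, 18)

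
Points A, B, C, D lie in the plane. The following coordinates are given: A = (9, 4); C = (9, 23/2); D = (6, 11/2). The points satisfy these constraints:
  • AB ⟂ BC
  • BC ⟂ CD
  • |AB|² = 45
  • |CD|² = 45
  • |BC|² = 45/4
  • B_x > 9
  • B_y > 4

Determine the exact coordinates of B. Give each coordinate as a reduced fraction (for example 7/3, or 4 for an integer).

1. B_x = 12  [[BC ⟂ CD ⇒ 3x+6y-96=0] ∩ [|B−(9, 4)|²=45]]
2. B_y = 10  [[BC ⟂ CD ⇒ 3x+6y-96=0] ∩ [|B−(9, 4)|²=45]]
   so B = (12, 10)

B = (12, 10)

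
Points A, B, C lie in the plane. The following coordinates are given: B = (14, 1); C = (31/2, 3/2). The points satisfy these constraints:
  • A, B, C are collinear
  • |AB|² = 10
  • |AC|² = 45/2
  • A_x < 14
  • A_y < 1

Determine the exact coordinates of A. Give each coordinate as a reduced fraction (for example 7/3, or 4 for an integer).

A = (11, 0)

1. A_x = 11  [[A, B, C are collinear ⇒ -1/2x+3/2y+11/2=0] ∩ [|A−(14, 1)|²=10]]
2. A_y = 0  [[A, B, C are collinear ⇒ -1/2x+3/2y+11/2=0] ∩ [|A−(14, 1)|²=10]]
   so A = (11, 0)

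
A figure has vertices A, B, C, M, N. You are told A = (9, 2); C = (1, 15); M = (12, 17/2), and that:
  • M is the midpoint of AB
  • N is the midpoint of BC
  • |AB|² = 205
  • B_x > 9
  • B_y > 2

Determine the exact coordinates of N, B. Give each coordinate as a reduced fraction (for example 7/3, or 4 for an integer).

1. B_x = 15  [B = 2·M−A = 2·(12, 17/2)−(9, 2)]
2. B_y = 15  [B = 2·M−A = 2·(12, 17/2)−(9, 2)]
   so B = (15, 15)
3. N_x = 8  [2·N = B+C = (15, 15)+(1, 15)]
4. N_y = 15  [2·N = B+C = (15, 15)+(1, 15)]
   so N = (8, 15)

N = (8, 15)
B = (15, 15)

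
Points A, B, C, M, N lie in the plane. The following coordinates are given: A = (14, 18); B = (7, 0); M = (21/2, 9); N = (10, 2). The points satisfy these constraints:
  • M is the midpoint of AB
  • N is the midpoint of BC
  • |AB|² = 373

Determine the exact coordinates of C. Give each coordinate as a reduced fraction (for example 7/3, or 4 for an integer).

C = (13, 4)

1. C_x = 13  [C = 2·N−B = 2·(10, 2)−(7, 0)]
2. C_y = 4  [C = 2·N−B = 2·(10, 2)−(7, 0)]
   so C = (13, 4)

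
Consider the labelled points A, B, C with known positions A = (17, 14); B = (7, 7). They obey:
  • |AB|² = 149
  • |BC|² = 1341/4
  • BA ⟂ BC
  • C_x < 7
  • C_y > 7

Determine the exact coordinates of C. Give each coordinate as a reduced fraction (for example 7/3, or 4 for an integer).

C = (-7/2, 22)

1. C_x = -7/2  [[BA ⟂ BC ⇒ 10x+7y-119=0] ∩ [|C−(7, 7)|²=1341/4]]
2. C_y = 22  [[BA ⟂ BC ⇒ 10x+7y-119=0] ∩ [|C−(7, 7)|²=1341/4]]
   so C = (-7/2, 22)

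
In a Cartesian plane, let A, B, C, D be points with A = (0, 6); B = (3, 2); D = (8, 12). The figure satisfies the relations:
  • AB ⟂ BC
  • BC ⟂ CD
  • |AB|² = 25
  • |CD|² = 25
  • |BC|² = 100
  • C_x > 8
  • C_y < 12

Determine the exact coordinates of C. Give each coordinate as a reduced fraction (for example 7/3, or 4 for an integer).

C = (11, 8)

1. C_x = 11  [[AB ⟂ BC ⇒ 3x-4y-1=0] ∩ [|C−(8, 12)|²=25]]
2. C_y = 8  [[AB ⟂ BC ⇒ 3x-4y-1=0] ∩ [|C−(8, 12)|²=25]]
   so C = (11, 8)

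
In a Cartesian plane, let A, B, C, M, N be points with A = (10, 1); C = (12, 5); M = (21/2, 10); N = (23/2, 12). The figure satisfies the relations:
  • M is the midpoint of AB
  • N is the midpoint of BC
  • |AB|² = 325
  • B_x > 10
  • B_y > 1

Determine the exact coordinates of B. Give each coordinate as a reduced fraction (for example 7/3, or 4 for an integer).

1. B_x = 11  [B = 2·M−A = 2·(21/2, 10)−(10, 1)]
2. B_y = 19  [B = 2·M−A = 2·(21/2, 10)−(10, 1)]
   so B = (11, 19)

B = (11, 19)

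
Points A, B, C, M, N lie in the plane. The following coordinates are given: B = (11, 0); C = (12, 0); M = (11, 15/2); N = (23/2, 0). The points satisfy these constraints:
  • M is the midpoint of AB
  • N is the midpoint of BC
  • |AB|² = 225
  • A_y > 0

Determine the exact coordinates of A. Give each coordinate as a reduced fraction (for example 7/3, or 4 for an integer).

A = (11, 15)

1. A_x = 11  [A = 2·M−B = 2·(11, 15/2)−(11, 0)]
2. A_y = 15  [A = 2·M−B = 2·(11, 15/2)−(11, 0)]
   so A = (11, 15)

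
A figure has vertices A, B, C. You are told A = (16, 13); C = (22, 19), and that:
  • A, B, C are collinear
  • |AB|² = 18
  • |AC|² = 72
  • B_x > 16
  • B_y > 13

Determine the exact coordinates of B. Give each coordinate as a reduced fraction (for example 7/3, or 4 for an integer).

1. B_x = 19  [[A, B, C are collinear ⇒ 6x-6y-18=0] ∩ [|B−(16, 13)|²=18]]
2. B_y = 16  [[A, B, C are collinear ⇒ 6x-6y-18=0] ∩ [|B−(16, 13)|²=18]]
   so B = (19, 16)

B = (19, 16)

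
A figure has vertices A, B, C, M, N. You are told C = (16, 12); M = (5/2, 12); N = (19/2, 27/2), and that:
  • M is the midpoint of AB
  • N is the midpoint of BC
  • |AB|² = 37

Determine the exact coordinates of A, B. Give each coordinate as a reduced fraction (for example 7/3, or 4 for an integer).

1. B_x = 3  [B = 2·N−C = 2·(19/2, 27/2)−(16, 12)]
2. B_y = 15  [B = 2·N−C = 2·(19/2, 27/2)−(16, 12)]
   so B = (3, 15)
3. A_x = 2  [A = 2·M−B = 2·(5/2, 12)−(3, 15)]
4. A_y = 9  [A = 2·M−B = 2·(5/2, 12)−(3, 15)]
   so A = (2, 9)

A = (2, 9)
B = (3, 15)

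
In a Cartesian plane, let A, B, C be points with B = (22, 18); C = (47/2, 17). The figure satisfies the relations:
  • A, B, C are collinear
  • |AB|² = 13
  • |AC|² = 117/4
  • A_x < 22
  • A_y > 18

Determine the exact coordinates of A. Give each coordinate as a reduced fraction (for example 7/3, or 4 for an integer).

1. A_x = 19  [[A, B, C are collinear ⇒ 1x+3/2y-49=0] ∩ [|A−(22, 18)|²=13]]
2. A_y = 20  [[A, B, C are collinear ⇒ 1x+3/2y-49=0] ∩ [|A−(22, 18)|²=13]]
   so A = (19, 20)

A = (19, 20)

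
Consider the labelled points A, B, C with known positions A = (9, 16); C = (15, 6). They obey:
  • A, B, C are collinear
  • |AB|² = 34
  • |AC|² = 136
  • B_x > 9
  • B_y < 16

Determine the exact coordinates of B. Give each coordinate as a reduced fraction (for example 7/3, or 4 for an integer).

B = (12, 11)

1. B_x = 12  [[A, B, C are collinear ⇒ -10x-6y+186=0] ∩ [|B−(9, 16)|²=34]]
2. B_y = 11  [[A, B, C are collinear ⇒ -10x-6y+186=0] ∩ [|B−(9, 16)|²=34]]
   so B = (12, 11)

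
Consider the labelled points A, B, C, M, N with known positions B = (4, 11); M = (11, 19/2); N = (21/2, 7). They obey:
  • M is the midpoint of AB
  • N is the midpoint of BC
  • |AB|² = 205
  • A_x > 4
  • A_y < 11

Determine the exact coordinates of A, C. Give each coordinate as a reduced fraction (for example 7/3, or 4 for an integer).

1. A_x = 18  [A = 2·M−B = 2·(11, 19/2)−(4, 11)]
2. A_y = 8  [A = 2·M−B = 2·(11, 19/2)−(4, 11)]
   so A = (18, 8)
3. C_x = 17  [C = 2·N−B = 2·(21/2, 7)−(4, 11)]
4. C_y = 3  [C = 2·N−B = 2·(21/2, 7)−(4, 11)]
   so C = (17, 3)

A = (18, 8)
C = (17, 3)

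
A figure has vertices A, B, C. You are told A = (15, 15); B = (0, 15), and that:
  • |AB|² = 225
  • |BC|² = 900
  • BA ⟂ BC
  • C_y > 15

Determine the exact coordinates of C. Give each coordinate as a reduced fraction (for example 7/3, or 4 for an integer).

1. C_x = 0  [[BA ⟂ BC ⇒ 15x=0] ∩ [|C−(0, 15)|²=900]]
2. C_y = 45  [[BA ⟂ BC ⇒ 15x=0] ∩ [|C−(0, 15)|²=900]]
   so C = (0, 45)

C = (0, 45)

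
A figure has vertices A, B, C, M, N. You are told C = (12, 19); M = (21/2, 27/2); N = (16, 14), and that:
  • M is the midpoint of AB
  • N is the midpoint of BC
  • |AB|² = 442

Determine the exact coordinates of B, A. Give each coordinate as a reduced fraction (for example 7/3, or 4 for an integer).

1. B_x = 20  [B = 2·N−C = 2·(16, 14)−(12, 19)]
2. B_y = 9  [B = 2·N−C = 2·(16, 14)−(12, 19)]
   so B = (20, 9)
3. A_x = 1  [A = 2·M−B = 2·(21/2, 27/2)−(20, 9)]
4. A_y = 18  [A = 2·M−B = 2·(21/2, 27/2)−(20, 9)]
   so A = (1, 18)

B = (20, 9)
A = (1, 18)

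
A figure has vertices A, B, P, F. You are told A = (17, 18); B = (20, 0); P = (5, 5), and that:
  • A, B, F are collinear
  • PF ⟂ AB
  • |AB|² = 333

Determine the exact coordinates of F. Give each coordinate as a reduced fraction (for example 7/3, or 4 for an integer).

1. F_x = 695/37  [[A, B, F are collinear ⇒ 18x+3y-360=0] ∩ [PF ⟂ AB ⇒ 3x-18y+75=0]]
2. F_y = 270/37  [[A, B, F are collinear ⇒ 18x+3y-360=0] ∩ [PF ⟂ AB ⇒ 3x-18y+75=0]]
   so F = (695/37, 270/37)

F = (695/37, 270/37)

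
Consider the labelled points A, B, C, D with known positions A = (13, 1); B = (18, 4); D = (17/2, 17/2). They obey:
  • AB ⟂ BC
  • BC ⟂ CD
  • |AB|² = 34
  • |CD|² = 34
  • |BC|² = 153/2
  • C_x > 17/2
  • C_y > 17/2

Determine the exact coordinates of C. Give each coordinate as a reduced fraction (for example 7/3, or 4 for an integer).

C = (27/2, 23/2)

1. C_x = 27/2  [[AB ⟂ BC ⇒ 5x+3y-102=0] ∩ [|C−(17/2, 17/2)|²=34]]
2. C_y = 23/2  [[AB ⟂ BC ⇒ 5x+3y-102=0] ∩ [|C−(17/2, 17/2)|²=34]]
   so C = (27/2, 23/2)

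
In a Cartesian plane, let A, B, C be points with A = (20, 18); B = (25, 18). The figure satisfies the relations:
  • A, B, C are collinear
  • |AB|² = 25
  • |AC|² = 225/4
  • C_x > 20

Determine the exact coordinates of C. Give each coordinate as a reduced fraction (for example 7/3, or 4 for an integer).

C = (55/2, 18)

1. C_x = 55/2  [[A, B, C are collinear ⇒ 5y-90=0] ∩ [|C−(20, 18)|²=225/4]]
2. C_y = 18  [[A, B, C are collinear ⇒ 5y-90=0] ∩ [|C−(20, 18)|²=225/4]]
   so C = (55/2, 18)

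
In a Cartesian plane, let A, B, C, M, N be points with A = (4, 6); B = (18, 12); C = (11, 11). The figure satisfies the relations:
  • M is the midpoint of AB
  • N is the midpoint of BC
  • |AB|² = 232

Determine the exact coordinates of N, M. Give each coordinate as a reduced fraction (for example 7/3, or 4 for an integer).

N = (29/2, 23/2)
M = (11, 9)

1. M_x = 11  [2·M = A+B = (4, 6)+(18, 12)]
2. M_y = 9  [2·M = A+B = (4, 6)+(18, 12)]
   so M = (11, 9)
3. N_x = 29/2  [2·N = B+C = (18, 12)+(11, 11)]
4. N_y = 23/2  [2·N = B+C = (18, 12)+(11, 11)]
   so N = (29/2, 23/2)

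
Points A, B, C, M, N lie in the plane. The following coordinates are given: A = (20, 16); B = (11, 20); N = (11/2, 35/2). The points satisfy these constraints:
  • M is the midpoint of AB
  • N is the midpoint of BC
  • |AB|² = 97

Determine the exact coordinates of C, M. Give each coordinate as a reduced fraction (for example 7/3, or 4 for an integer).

1. M_x = 31/2  [2·M = A+B = (20, 16)+(11, 20)]
2. M_y = 18  [2·M = A+B = (20, 16)+(11, 20)]
   so M = (31/2, 18)
3. C_x = 0  [C = 2·N−B = 2·(11/2, 35/2)−(11, 20)]
4. C_y = 15  [C = 2·N−B = 2·(11/2, 35/2)−(11, 20)]
   so C = (0, 15)

C = (0, 15)
M = (31/2, 18)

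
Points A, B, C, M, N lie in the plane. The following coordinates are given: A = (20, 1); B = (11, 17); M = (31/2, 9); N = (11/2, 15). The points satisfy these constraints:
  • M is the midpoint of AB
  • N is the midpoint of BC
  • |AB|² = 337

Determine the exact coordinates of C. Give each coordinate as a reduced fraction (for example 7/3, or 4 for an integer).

C = (0, 13)

1. C_x = 0  [C = 2·N−B = 2·(11/2, 15)−(11, 17)]
2. C_y = 13  [C = 2·N−B = 2·(11/2, 15)−(11, 17)]
   so C = (0, 13)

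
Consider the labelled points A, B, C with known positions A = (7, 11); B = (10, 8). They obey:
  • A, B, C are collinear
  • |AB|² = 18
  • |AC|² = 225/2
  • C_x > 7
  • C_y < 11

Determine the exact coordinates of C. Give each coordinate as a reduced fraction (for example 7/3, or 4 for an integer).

1. C_x = 29/2  [[A, B, C are collinear ⇒ 3x+3y-54=0] ∩ [|C−(7, 11)|²=225/2]]
2. C_y = 7/2  [[A, B, C are collinear ⇒ 3x+3y-54=0] ∩ [|C−(7, 11)|²=225/2]]
   so C = (29/2, 7/2)

C = (29/2, 7/2)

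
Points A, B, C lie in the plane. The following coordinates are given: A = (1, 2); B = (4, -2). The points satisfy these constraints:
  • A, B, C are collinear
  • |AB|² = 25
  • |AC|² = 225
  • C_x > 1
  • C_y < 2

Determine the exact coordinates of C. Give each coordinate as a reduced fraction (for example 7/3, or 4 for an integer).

1. C_x = 10  [[A, B, C are collinear ⇒ 4x+3y-10=0] ∩ [|C−(1, 2)|²=225]]
2. C_y = -10  [[A, B, C are collinear ⇒ 4x+3y-10=0] ∩ [|C−(1, 2)|²=225]]
   so C = (10, -10)

C = (10, -10)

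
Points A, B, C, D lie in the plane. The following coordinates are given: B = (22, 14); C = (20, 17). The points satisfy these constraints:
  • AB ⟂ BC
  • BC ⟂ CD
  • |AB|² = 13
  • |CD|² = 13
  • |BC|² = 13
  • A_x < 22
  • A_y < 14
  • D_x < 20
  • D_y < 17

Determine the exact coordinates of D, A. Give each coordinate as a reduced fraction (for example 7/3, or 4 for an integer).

1. D_x = 17  [[BC ⟂ CD ⇒ -2x+3y-11=0] ∩ [|D−(20, 17)|²=13]]
2. D_y = 15  [[BC ⟂ CD ⇒ -2x+3y-11=0] ∩ [|D−(20, 17)|²=13]]
   so D = (17, 15)
3. A_x = 19  [[AB ⟂ BC ⇒ 2x-3y-2=0] ∩ [|A−(22, 14)|²=13]]
4. A_y = 12  [[AB ⟂ BC ⇒ 2x-3y-2=0] ∩ [|A−(22, 14)|²=13]]
   so A = (19, 12)

D = (17, 15)
A = (19, 12)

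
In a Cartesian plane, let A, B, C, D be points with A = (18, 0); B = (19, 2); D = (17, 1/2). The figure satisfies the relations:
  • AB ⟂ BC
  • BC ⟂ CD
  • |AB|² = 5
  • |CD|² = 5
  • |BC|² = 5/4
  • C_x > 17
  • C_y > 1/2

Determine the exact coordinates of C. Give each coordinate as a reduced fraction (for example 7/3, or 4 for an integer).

1. C_x = 18  [[AB ⟂ BC ⇒ 1x+2y-23=0] ∩ [|C−(17, 1/2)|²=5]]
2. C_y = 5/2  [[AB ⟂ BC ⇒ 1x+2y-23=0] ∩ [|C−(17, 1/2)|²=5]]
   so C = (18, 5/2)

C = (18, 5/2)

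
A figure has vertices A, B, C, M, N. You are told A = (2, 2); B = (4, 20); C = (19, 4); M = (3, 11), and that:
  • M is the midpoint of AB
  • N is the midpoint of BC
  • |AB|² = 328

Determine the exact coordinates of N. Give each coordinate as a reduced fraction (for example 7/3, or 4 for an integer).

N = (23/2, 12)

1. N_x = 23/2  [2·N = B+C = (4, 20)+(19, 4)]
2. N_y = 12  [2·N = B+C = (4, 20)+(19, 4)]
   so N = (23/2, 12)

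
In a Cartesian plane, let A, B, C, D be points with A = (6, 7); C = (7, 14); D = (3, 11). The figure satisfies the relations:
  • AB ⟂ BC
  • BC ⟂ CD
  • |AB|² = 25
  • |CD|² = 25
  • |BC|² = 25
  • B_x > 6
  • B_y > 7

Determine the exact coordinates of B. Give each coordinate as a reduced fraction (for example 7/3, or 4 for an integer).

1. B_x = 10  [[BC ⟂ CD ⇒ 4x+3y-70=0] ∩ [|B−(6, 7)|²=25]]
2. B_y = 10  [[BC ⟂ CD ⇒ 4x+3y-70=0] ∩ [|B−(6, 7)|²=25]]
   so B = (10, 10)

B = (10, 10)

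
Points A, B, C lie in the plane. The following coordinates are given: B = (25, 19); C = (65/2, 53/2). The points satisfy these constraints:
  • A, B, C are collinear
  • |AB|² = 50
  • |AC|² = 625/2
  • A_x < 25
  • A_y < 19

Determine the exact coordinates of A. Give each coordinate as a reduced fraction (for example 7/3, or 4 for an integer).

A = (20, 14)

1. A_x = 20  [[A, B, C are collinear ⇒ -15/2x+15/2y+45=0] ∩ [|A−(25, 19)|²=50]]
2. A_y = 14  [[A, B, C are collinear ⇒ -15/2x+15/2y+45=0] ∩ [|A−(25, 19)|²=50]]
   so A = (20, 14)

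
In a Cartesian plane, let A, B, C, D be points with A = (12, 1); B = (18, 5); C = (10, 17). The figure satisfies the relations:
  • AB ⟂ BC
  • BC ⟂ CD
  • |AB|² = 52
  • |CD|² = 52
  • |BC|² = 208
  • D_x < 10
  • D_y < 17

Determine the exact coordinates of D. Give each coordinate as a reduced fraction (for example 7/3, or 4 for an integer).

D = (4, 13)

1. D_x = 4  [[BC ⟂ CD ⇒ -8x+12y-124=0] ∩ [|D−(10, 17)|²=52]]
2. D_y = 13  [[BC ⟂ CD ⇒ -8x+12y-124=0] ∩ [|D−(10, 17)|²=52]]
   so D = (4, 13)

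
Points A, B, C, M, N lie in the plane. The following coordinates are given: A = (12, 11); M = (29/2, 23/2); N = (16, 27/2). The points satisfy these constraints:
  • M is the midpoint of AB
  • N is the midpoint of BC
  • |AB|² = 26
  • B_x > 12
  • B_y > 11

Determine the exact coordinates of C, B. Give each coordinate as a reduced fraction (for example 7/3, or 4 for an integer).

1. B_x = 17  [B = 2·M−A = 2·(29/2, 23/2)−(12, 11)]
2. B_y = 12  [B = 2·M−A = 2·(29/2, 23/2)−(12, 11)]
   so B = (17, 12)
3. C_x = 15  [C = 2·N−B = 2·(16, 27/2)−(17, 12)]
4. C_y = 15  [C = 2·N−B = 2·(16, 27/2)−(17, 12)]
   so C = (15, 15)

C = (15, 15)
B = (17, 12)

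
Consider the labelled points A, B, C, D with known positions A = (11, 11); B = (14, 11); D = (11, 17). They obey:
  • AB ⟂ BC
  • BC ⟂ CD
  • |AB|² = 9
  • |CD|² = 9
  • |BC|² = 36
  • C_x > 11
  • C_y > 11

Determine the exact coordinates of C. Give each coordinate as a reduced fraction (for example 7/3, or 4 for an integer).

C = (14, 17)

1. C_x = 14  [[AB ⟂ BC ⇒ 3x-42=0] ∩ [|C−(11, 17)|²=9]]
2. C_y = 17  [[AB ⟂ BC ⇒ 3x-42=0] ∩ [|C−(11, 17)|²=9]]
   so C = (14, 17)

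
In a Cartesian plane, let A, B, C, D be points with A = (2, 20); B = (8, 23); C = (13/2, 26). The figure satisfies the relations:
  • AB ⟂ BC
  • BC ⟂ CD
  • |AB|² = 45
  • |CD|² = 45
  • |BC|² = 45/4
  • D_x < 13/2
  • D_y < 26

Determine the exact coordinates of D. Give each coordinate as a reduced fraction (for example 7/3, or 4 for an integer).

D = (1/2, 23)

1. D_x = 1/2  [[BC ⟂ CD ⇒ -3/2x+3y-273/4=0] ∩ [|D−(13/2, 26)|²=45]]
2. D_y = 23  [[BC ⟂ CD ⇒ -3/2x+3y-273/4=0] ∩ [|D−(13/2, 26)|²=45]]
   so D = (1/2, 23)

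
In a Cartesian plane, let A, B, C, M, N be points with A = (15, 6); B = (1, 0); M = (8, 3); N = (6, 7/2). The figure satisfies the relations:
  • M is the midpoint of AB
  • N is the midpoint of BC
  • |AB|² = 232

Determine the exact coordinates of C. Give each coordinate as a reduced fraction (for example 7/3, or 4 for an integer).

1. C_x = 11  [C = 2·N−B = 2·(6, 7/2)−(1, 0)]
2. C_y = 7  [C = 2·N−B = 2·(6, 7/2)−(1, 0)]
   so C = (11, 7)

C = (11, 7)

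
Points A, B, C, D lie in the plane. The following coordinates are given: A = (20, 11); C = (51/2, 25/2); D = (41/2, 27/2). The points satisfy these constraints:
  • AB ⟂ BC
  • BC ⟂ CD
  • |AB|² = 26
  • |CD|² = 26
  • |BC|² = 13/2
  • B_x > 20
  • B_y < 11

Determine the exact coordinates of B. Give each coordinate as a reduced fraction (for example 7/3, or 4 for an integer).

B = (25, 10)

1. B_x = 25  [[BC ⟂ CD ⇒ 5x-1y-115=0] ∩ [|B−(20, 11)|²=26]]
2. B_y = 10  [[BC ⟂ CD ⇒ 5x-1y-115=0] ∩ [|B−(20, 11)|²=26]]
   so B = (25, 10)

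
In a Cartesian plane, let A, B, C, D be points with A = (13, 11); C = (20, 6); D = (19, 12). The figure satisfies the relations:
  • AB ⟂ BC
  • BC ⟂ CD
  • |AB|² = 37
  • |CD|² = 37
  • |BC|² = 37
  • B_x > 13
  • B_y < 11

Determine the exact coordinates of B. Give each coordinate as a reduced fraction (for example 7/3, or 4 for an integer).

1. B_x = 14  [[BC ⟂ CD ⇒ 1x-6y+16=0] ∩ [|B−(13, 11)|²=37]]
2. B_y = 5  [[BC ⟂ CD ⇒ 1x-6y+16=0] ∩ [|B−(13, 11)|²=37]]
   so B = (14, 5)

B = (14, 5)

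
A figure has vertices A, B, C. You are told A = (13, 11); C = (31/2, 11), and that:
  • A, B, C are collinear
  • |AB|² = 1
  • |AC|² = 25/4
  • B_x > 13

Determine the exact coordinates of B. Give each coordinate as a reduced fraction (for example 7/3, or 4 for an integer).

B = (14, 11)

1. B_x = 14  [[A, B, C are collinear ⇒ -5/2y+55/2=0] ∩ [|B−(13, 11)|²=1]]
2. B_y = 11  [[A, B, C are collinear ⇒ -5/2y+55/2=0] ∩ [|B−(13, 11)|²=1]]
   so B = (14, 11)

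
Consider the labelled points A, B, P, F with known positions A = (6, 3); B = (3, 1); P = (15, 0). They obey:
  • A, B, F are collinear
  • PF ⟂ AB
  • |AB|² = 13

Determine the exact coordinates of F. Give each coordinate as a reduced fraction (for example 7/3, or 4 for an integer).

F = (141/13, 81/13)

1. F_x = 141/13  [[A, B, F are collinear ⇒ 2x-3y-3=0] ∩ [PF ⟂ AB ⇒ -3x-2y+45=0]]
2. F_y = 81/13  [[A, B, F are collinear ⇒ 2x-3y-3=0] ∩ [PF ⟂ AB ⇒ -3x-2y+45=0]]
   so F = (141/13, 81/13)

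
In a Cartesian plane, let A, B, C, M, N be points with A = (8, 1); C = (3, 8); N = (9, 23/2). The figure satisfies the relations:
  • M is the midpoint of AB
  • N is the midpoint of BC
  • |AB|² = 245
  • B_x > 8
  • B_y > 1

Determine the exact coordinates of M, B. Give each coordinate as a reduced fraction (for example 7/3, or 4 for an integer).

M = (23/2, 8)
B = (15, 15)

1. B_x = 15  [B = 2·N−C = 2·(9, 23/2)−(3, 8)]
2. B_y = 15  [B = 2·N−C = 2·(9, 23/2)−(3, 8)]
   so B = (15, 15)
3. M_x = 23/2  [2·M = A+B = (8, 1)+(15, 15)]
4. M_y = 8  [2·M = A+B = (8, 1)+(15, 15)]
   so M = (23/2, 8)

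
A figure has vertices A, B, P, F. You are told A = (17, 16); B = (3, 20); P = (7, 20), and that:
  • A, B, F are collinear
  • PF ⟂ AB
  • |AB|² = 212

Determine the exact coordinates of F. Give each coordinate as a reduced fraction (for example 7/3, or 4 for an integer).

1. F_x = 355/53  [[A, B, F are collinear ⇒ -4x-14y+292=0] ∩ [PF ⟂ AB ⇒ -14x+4y+18=0]]
2. F_y = 1004/53  [[A, B, F are collinear ⇒ -4x-14y+292=0] ∩ [PF ⟂ AB ⇒ -14x+4y+18=0]]
   so F = (355/53, 1004/53)

F = (355/53, 1004/53)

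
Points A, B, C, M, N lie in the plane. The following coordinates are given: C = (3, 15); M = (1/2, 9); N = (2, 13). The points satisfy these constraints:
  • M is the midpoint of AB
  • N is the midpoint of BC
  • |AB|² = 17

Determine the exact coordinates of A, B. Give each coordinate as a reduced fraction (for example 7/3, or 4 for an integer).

1. B_x = 1  [B = 2·N−C = 2·(2, 13)−(3, 15)]
2. B_y = 11  [B = 2·N−C = 2·(2, 13)−(3, 15)]
   so B = (1, 11)
3. A_x = 0  [A = 2·M−B = 2·(1/2, 9)−(1, 11)]
4. A_y = 7  [A = 2·M−B = 2·(1/2, 9)−(1, 11)]
   so A = (0, 7)

A = (0, 7)
B = (1, 11)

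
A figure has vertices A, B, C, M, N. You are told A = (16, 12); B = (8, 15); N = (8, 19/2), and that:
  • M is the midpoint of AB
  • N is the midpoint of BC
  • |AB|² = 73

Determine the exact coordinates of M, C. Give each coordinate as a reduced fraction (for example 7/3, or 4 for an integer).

M = (12, 27/2)
C = (8, 4)

1. M_x = 12  [2·M = A+B = (16, 12)+(8, 15)]
2. M_y = 27/2  [2·M = A+B = (16, 12)+(8, 15)]
   so M = (12, 27/2)
3. C_x = 8  [C = 2·N−B = 2·(8, 19/2)−(8, 15)]
4. C_y = 4  [C = 2·N−B = 2·(8, 19/2)−(8, 15)]
   so C = (8, 4)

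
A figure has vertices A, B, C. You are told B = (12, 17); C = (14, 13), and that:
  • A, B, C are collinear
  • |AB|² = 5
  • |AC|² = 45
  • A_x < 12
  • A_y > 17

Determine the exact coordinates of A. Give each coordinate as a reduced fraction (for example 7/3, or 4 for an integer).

A = (11, 19)

1. A_x = 11  [[A, B, C are collinear ⇒ 4x+2y-82=0] ∩ [|A−(12, 17)|²=5]]
2. A_y = 19  [[A, B, C are collinear ⇒ 4x+2y-82=0] ∩ [|A−(12, 17)|²=5]]
   so A = (11, 19)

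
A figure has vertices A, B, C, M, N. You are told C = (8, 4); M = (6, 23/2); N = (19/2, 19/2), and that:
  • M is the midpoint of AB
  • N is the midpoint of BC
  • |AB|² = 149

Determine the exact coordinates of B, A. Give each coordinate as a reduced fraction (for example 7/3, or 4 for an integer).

B = (11, 15)
A = (1, 8)

1. B_x = 11  [B = 2·N−C = 2·(19/2, 19/2)−(8, 4)]
2. B_y = 15  [B = 2·N−C = 2·(19/2, 19/2)−(8, 4)]
   so B = (11, 15)
3. A_x = 1  [A = 2·M−B = 2·(6, 23/2)−(11, 15)]
4. A_y = 8  [A = 2·M−B = 2·(6, 23/2)−(11, 15)]
   so A = (1, 8)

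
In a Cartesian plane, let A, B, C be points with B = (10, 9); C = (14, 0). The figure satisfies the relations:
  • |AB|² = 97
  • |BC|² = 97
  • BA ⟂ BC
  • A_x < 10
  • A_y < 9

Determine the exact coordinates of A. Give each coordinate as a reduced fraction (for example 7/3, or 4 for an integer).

A = (1, 5)

1. A_x = 1  [[BA ⟂ BC ⇒ 4x-9y+41=0] ∩ [|A−(10, 9)|²=97]]
2. A_y = 5  [[BA ⟂ BC ⇒ 4x-9y+41=0] ∩ [|A−(10, 9)|²=97]]
   so A = (1, 5)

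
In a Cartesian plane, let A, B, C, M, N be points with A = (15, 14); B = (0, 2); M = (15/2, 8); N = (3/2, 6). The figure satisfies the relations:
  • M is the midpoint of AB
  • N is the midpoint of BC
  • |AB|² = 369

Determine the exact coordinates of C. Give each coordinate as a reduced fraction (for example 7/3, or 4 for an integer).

C = (3, 10)

1. C_x = 3  [C = 2·N−B = 2·(3/2, 6)−(0, 2)]
2. C_y = 10  [C = 2·N−B = 2·(3/2, 6)−(0, 2)]
   so C = (3, 10)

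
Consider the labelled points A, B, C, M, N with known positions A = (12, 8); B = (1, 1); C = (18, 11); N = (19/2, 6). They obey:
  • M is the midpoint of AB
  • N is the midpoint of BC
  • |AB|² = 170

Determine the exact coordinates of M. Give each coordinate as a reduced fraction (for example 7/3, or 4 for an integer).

M = (13/2, 9/2)

1. M_x = 13/2  [2·M = A+B = (12, 8)+(1, 1)]
2. M_y = 9/2  [2·M = A+B = (12, 8)+(1, 1)]
   so M = (13/2, 9/2)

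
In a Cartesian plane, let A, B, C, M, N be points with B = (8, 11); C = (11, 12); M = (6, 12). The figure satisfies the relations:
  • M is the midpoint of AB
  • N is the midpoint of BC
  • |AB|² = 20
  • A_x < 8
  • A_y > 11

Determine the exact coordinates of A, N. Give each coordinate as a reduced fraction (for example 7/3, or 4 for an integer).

1. A_x = 4  [A = 2·M−B = 2·(6, 12)−(8, 11)]
2. A_y = 13  [A = 2·M−B = 2·(6, 12)−(8, 11)]
   so A = (4, 13)
3. N_x = 19/2  [2·N = B+C = (8, 11)+(11, 12)]
4. N_y = 23/2  [2·N = B+C = (8, 11)+(11, 12)]
   so N = (19/2, 23/2)

A = (4, 13)
N = (19/2, 23/2)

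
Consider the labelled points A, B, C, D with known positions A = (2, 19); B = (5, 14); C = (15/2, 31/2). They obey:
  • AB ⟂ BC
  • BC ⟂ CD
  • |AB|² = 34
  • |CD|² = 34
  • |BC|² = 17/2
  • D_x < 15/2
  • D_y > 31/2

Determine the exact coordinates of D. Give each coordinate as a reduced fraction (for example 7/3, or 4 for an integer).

D = (9/2, 41/2)

1. D_x = 9/2  [[BC ⟂ CD ⇒ 5/2x+3/2y-42=0] ∩ [|D−(15/2, 31/2)|²=34]]
2. D_y = 41/2  [[BC ⟂ CD ⇒ 5/2x+3/2y-42=0] ∩ [|D−(15/2, 31/2)|²=34]]
   so D = (9/2, 41/2)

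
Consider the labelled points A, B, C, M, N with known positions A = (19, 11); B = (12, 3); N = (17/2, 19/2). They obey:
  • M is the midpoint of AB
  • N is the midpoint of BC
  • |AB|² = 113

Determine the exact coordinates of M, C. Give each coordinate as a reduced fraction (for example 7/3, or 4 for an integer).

1. M_x = 31/2  [2·M = A+B = (19, 11)+(12, 3)]
2. M_y = 7  [2·M = A+B = (19, 11)+(12, 3)]
   so M = (31/2, 7)
3. C_x = 5  [C = 2·N−B = 2·(17/2, 19/2)−(12, 3)]
4. C_y = 16  [C = 2·N−B = 2·(17/2, 19/2)−(12, 3)]
   so C = (5, 16)

M = (31/2, 7)
C = (5, 16)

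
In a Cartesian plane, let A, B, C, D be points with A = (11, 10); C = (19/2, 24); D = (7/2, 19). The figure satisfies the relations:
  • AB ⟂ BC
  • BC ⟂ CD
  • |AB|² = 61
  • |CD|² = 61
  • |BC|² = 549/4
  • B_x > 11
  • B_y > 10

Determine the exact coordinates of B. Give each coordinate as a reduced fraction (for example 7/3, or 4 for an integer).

1. B_x = 17  [[BC ⟂ CD ⇒ 6x+5y-177=0] ∩ [|B−(11, 10)|²=61]]
2. B_y = 15  [[BC ⟂ CD ⇒ 6x+5y-177=0] ∩ [|B−(11, 10)|²=61]]
   so B = (17, 15)

B = (17, 15)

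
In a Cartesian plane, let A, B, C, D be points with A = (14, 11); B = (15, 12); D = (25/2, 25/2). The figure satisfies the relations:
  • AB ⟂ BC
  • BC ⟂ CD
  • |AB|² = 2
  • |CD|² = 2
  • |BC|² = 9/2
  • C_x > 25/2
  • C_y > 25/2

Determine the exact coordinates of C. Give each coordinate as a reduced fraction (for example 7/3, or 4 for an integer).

1. C_x = 27/2  [[AB ⟂ BC ⇒ 1x+1y-27=0] ∩ [|C−(25/2, 25/2)|²=2]]
2. C_y = 27/2  [[AB ⟂ BC ⇒ 1x+1y-27=0] ∩ [|C−(25/2, 25/2)|²=2]]
   so C = (27/2, 27/2)

C = (27/2, 27/2)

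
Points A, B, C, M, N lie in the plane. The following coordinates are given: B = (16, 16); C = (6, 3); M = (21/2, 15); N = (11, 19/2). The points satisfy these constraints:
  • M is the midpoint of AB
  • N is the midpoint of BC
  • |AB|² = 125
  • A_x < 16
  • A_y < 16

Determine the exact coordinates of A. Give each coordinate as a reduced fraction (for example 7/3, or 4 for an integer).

A = (5, 14)

1. A_x = 5  [A = 2·M−B = 2·(21/2, 15)−(16, 16)]
2. A_y = 14  [A = 2·M−B = 2·(21/2, 15)−(16, 16)]
   so A = (5, 14)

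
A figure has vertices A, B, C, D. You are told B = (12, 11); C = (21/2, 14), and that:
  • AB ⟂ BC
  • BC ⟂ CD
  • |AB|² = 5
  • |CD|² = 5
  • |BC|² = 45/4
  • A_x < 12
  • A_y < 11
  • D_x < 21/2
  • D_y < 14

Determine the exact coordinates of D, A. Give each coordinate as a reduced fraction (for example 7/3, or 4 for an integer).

D = (17/2, 13)
A = (10, 10)

1. D_x = 17/2  [[BC ⟂ CD ⇒ -3/2x+3y-105/4=0] ∩ [|D−(21/2, 14)|²=5]]
2. D_y = 13  [[BC ⟂ CD ⇒ -3/2x+3y-105/4=0] ∩ [|D−(21/2, 14)|²=5]]
   so D = (17/2, 13)
3. A_x = 10  [[AB ⟂ BC ⇒ 3/2x-3y+15=0] ∩ [|A−(12, 11)|²=5]]
4. A_y = 10  [[AB ⟂ BC ⇒ 3/2x-3y+15=0] ∩ [|A−(12, 11)|²=5]]
   so A = (10, 10)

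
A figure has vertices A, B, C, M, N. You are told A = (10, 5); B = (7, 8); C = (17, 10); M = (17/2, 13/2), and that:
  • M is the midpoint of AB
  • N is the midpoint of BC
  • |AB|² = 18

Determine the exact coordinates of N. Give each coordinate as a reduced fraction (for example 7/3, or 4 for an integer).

1. N_x = 12  [2·N = B+C = (7, 8)+(17, 10)]
2. N_y = 9  [2·N = B+C = (7, 8)+(17, 10)]
   so N = (12, 9)

N = (12, 9)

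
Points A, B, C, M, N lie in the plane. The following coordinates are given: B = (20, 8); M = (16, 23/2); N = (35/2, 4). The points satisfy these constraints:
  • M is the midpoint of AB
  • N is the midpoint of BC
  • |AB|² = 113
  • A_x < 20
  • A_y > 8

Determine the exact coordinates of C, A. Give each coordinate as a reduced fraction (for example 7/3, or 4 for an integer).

1. A_x = 12  [A = 2·M−B = 2·(16, 23/2)−(20, 8)]
2. A_y = 15  [A = 2·M−B = 2·(16, 23/2)−(20, 8)]
   so A = (12, 15)
3. C_x = 15  [C = 2·N−B = 2·(35/2, 4)−(20, 8)]
4. C_y = 0  [C = 2·N−B = 2·(35/2, 4)−(20, 8)]
   so C = (15, 0)

C = (15, 0)
A = (12, 15)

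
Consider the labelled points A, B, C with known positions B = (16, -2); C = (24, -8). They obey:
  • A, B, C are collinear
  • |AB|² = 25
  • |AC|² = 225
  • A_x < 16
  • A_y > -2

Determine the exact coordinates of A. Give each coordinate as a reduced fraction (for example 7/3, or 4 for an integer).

A = (12, 1)

1. A_x = 12  [[A, B, C are collinear ⇒ 6x+8y-80=0] ∩ [|A−(16, -2)|²=25]]
2. A_y = 1  [[A, B, C are collinear ⇒ 6x+8y-80=0] ∩ [|A−(16, -2)|²=25]]
   so A = (12, 1)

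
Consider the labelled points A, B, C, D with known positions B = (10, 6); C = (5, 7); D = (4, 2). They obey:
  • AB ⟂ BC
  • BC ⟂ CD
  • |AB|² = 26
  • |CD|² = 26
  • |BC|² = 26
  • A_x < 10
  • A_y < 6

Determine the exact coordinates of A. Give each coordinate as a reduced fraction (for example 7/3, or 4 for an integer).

1. A_x = 9  [[AB ⟂ BC ⇒ 5x-1y-44=0] ∩ [|A−(10, 6)|²=26]]
2. A_y = 1  [[AB ⟂ BC ⇒ 5x-1y-44=0] ∩ [|A−(10, 6)|²=26]]
   so A = (9, 1)

A = (9, 1)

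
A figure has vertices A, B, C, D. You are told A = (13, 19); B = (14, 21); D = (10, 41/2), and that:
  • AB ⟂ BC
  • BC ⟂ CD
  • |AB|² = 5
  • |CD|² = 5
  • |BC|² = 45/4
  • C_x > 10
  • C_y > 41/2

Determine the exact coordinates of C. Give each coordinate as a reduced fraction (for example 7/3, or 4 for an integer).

1. C_x = 11  [[AB ⟂ BC ⇒ 1x+2y-56=0] ∩ [|C−(10, 41/2)|²=5]]
2. C_y = 45/2  [[AB ⟂ BC ⇒ 1x+2y-56=0] ∩ [|C−(10, 41/2)|²=5]]
   so C = (11, 45/2)

C = (11, 45/2)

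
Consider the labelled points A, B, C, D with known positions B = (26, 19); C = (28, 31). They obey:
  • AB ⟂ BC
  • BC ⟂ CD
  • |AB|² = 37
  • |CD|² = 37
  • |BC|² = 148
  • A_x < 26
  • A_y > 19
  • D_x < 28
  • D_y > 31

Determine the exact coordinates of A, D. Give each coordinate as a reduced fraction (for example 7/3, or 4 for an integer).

1. A_x = 20  [[AB ⟂ BC ⇒ -2x-12y+280=0] ∩ [|A−(26, 19)|²=37]]
2. A_y = 20  [[AB ⟂ BC ⇒ -2x-12y+280=0] ∩ [|A−(26, 19)|²=37]]
   so A = (20, 20)
3. D_x = 22  [[BC ⟂ CD ⇒ 2x+12y-428=0] ∩ [|D−(28, 31)|²=37]]
4. D_y = 32  [[BC ⟂ CD ⇒ 2x+12y-428=0] ∩ [|D−(28, 31)|²=37]]
   so D = (22, 32)

A = (20, 20)
D = (22, 32)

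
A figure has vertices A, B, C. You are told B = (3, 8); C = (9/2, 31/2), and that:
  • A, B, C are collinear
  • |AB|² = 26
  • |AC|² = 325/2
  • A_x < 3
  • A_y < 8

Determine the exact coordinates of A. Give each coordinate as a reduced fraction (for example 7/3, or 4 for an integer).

A = (2, 3)

1. A_x = 2  [[A, B, C are collinear ⇒ -15/2x+3/2y+21/2=0] ∩ [|A−(3, 8)|²=26]]
2. A_y = 3  [[A, B, C are collinear ⇒ -15/2x+3/2y+21/2=0] ∩ [|A−(3, 8)|²=26]]
   so A = (2, 3)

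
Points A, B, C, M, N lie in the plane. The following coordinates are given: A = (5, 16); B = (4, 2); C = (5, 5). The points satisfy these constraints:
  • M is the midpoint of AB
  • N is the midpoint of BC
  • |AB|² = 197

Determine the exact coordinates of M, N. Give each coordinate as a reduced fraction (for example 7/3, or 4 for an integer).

M = (9/2, 9)
N = (9/2, 7/2)

1. M_x = 9/2  [2·M = A+B = (5, 16)+(4, 2)]
2. M_y = 9  [2·M = A+B = (5, 16)+(4, 2)]
   so M = (9/2, 9)
3. N_x = 9/2  [2·N = B+C = (4, 2)+(5, 5)]
4. N_y = 7/2  [2·N = B+C = (4, 2)+(5, 5)]
   so N = (9/2, 7/2)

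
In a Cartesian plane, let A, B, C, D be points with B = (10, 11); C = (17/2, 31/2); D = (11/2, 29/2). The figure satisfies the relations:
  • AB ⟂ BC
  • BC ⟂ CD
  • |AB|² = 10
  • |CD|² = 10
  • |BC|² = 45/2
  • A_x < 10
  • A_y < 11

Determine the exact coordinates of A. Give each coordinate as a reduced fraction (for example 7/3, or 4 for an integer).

1. A_x = 7  [[AB ⟂ BC ⇒ 3/2x-9/2y+69/2=0] ∩ [|A−(10, 11)|²=10]]
2. A_y = 10  [[AB ⟂ BC ⇒ 3/2x-9/2y+69/2=0] ∩ [|A−(10, 11)|²=10]]
   so A = (7, 10)

A = (7, 10)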